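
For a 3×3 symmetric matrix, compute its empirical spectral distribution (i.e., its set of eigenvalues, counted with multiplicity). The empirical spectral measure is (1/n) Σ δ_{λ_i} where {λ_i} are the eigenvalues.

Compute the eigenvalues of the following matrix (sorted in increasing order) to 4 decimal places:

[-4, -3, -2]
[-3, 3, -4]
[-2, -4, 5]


Since M is real symmetric, all three eigenvalues are real; they are the roots of det(λI − M) = λ³ − (tr M) λ² + s λ − det M, where s is the sum of the principal 2×2 minors.
tr M = -4 + 3 + 5 = 4.
s = ((-4)·3 − (-3)²) + ((-4)·5 − (-2)²) + (3·5 − (-4)²) = -21 + (-24) + (-1) = -46.
det M (expand along row 1) = (-4)·(-1) − (-3)·(-23) + (-2)·18 = -101.
Characteristic polynomial: λ³ − 4λ² − 46λ + 101 = 0.
Substitute λ = y + (tr M)/3 = y + 1.333333 to remove the quadratic term: y³ + p·y + q = 0 with p = s − (tr M)²/3 = -51.333333 and q = −2(tr M)³/27 + (tr M)·s/3 − det M = 34.925926.
Three real roots ⇒ use the trigonometric (Viète) form: r = 2√(−p/3) = 8.273116, φ = arccos(3q/(p·r)) = arccos(-0.246718) = 1.820088 rad.
y_k = r·cos(φ/3 − 2πk/3) for k = 0, 1, 2 gives y = 6.796664, 0.686683, -7.483347.
λ_k = y_k + 1.333333 gives λ = 8.1300, 2.0200, -6.1500 (check: the sum is 4.0000 = tr M).

Eigenvalues sorted in increasing order: [-6.1500, 2.0200, 8.1300].


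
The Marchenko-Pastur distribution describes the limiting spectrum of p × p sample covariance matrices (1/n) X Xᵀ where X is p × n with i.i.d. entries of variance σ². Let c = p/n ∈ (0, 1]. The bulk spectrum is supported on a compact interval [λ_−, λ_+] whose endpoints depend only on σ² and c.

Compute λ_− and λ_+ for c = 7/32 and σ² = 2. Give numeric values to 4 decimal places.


c = 7/32 = 0.218750; √c = 0.467707.
λ_− = σ² (1 − √c)² = 2 · (1 − 0.467707)² = 2 · (0.532293)² = 0.566671.
λ_+ = σ² (1 + √c)² = 2 · (1 + 0.467707)² = 2 · (1.467707)² = 4.308329.

Rounded to 4 decimal places: λ_− ≈ 0.5667, λ_+ ≈ 4.3083.


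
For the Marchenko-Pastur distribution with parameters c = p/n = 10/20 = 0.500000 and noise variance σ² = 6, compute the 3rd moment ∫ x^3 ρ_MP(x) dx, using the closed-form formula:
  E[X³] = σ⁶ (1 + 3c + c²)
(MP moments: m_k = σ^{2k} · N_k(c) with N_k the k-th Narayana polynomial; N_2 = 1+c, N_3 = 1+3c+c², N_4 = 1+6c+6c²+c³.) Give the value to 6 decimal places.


E[X³] = σ⁶ (1 + 3c + c²) (third MP moment). With σ² = 6 (so σ⁶ = 216) and c = 10/20 = 0.500000: E[X³] = 216 · (1 + 3·0.500000 + (0.500000)²) = 216 · 2.750000.

So E[X^3] = 594.000000.


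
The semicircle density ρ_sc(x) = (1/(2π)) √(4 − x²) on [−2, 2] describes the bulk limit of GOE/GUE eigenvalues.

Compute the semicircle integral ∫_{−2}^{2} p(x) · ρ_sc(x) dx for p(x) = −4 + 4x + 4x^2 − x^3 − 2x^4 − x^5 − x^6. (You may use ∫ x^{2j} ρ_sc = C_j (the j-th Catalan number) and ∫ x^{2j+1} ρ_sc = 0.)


Write p(x) = Σ a_i x^i, split into monomials and integrate each against ρ_sc separately.
Using ∫ x^{2j} ρ_sc = C_j = (1/(j+1)) C(2j, j) (Catalan numbers) and ∫ x^{2j+1} ρ_sc = 0 (odd monomials vanish by symmetry):
  i = 0 (even): a_0 · C_{0} = -4 · 1 = -4
  i = 1 (odd): ∫ x^1 ρ_sc = 0 (vanishes)
  i = 2 (even): a_2 · C_{1} = 4 · 1 = 4
  i = 3 (odd): ∫ x^3 ρ_sc = 0 (vanishes)
  i = 4 (even): a_4 · C_{2} = -2 · 2 = -4
  i = 5 (odd): ∫ x^5 ρ_sc = 0 (vanishes)
  i = 6 (even): a_6 · C_{3} = -1 · 5 = -5

Summing the contributions: ∫_{−2}^{2} p(x) ρ_sc(x) dx = (-4) + 4 + (-4) + (-5) = -9.


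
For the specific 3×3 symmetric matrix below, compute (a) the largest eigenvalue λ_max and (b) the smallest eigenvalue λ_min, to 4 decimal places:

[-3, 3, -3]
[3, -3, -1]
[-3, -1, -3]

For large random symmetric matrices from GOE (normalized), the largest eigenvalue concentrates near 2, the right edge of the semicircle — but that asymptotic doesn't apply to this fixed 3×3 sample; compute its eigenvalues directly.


Since M is real symmetric, all three eigenvalues are real; they are the roots of det(λI − M) = λ³ − (tr M) λ² + s λ − det M, where s is the sum of the principal 2×2 minors.
tr M = -3 + (-3) + (-3) = -9.
s = ((-3)·(-3) − 3²) + ((-3)·(-3) − (-3)²) + ((-3)·(-3) − (-1)²) = 0 + 0 + 8 = 8.
det M (expand along row 1) = (-3)·8 − 3·(-12) + (-3)·(-12) = 48.
Characteristic polynomial: λ³ + 9λ² + 8λ − 48 = 0.
Substitute λ = y + (tr M)/3 = y − 3.000000 to remove the quadratic term: y³ + p·y + q = 0 with p = s − (tr M)²/3 = -19.000000 and q = −2(tr M)³/27 + (tr M)·s/3 − det M = -18.000000.
Three real roots ⇒ use the trigonometric (Viète) form: r = 2√(−p/3) = 5.033223, φ = arccos(3q/(p·r)) = arccos(0.564669) = 0.970764 rad.
y_k = r·cos(φ/3 − 2πk/3) for k = 0, 1, 2 gives y = 4.772002, -1.000000, -3.772002.
λ_k = y_k − 3.000000 gives λ = 1.7720, -4.0000, -6.7720 (check: the sum is -9.0000 = tr M).

Hence λ_max = 1.7720 and λ_min = -6.7720.


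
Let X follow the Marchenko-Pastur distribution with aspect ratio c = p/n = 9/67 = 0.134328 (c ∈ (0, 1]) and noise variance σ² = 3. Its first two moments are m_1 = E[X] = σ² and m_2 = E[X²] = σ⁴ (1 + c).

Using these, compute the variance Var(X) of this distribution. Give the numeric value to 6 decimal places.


m_1 = E[X] = σ² = 3, so m_1² = 9.
m_2 = E[X²] = σ⁴ (1 + c) = 9 · (1 + 0.134328) = 9 · 1.134328 = 10.208955.
(Note m_2 − m_1² simplifies to c · σ⁴ = 0.134328 · 9.)

Var(X) = m_2 − m_1² = 10.208955 − 9 = 1.208955.


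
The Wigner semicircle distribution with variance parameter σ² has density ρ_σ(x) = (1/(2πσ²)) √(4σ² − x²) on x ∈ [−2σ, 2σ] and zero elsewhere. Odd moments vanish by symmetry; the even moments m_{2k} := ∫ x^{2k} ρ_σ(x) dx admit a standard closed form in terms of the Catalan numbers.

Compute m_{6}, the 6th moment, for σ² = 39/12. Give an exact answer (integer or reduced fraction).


By the scaled semicircle moment identity, m_{2k} = σ^{2k} · C_k with k = 3.
C_3 = (1/(k+1)) · C(2k, k) = (1/4) · C(6, 3) = (1/4) · 20 = 5.
σ^{2k} = (σ²)^k = (39/12)^3 = 2197/64.

Therefore m_{6} = σ^{6} · C_3 = (2197/64) · 5 = 10985/64.


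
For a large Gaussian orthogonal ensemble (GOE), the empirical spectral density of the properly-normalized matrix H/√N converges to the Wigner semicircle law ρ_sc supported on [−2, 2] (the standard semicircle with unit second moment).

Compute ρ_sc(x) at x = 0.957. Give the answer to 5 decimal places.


ρ_sc(x) = (1/(2π)) √(4 − x²). With x = 0.957:
  4 − x² = 4 − (0.957)² = 4 − 0.915849 = 3.084151.
  √(4 − x²) = 1.756175.
  1/(2π) = 0.159155.
  ρ_sc(0.957) = 0.159155 · 1.756175 = 0.279504.

Rounded to 5 decimal places: ρ_sc(0.957) ≈ 0.27950.


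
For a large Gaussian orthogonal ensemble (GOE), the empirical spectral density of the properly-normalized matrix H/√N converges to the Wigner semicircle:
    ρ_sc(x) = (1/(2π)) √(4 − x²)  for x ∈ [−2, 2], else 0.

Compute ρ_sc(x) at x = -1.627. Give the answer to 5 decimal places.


ρ_sc(x) = (1/(2π)) √(4 − x²). With x = -1.627:
  4 − x² = 4 − (-1.627)² = 4 − 2.647129 = 1.352871.
  √(4 − x²) = 1.163130.
  1/(2π) = 0.159155.
  ρ_sc(-1.627) = 0.159155 · 1.163130 = 0.185118.

Rounded to 5 decimal places: ρ_sc(-1.627) ≈ 0.18512.


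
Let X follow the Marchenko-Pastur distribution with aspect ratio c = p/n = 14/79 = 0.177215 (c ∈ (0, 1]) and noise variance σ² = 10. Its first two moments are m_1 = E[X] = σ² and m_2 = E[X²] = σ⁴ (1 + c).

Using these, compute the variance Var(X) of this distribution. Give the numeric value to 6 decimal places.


m_1 = E[X] = σ² = 10, so m_1² = 100.
m_2 = E[X²] = σ⁴ (1 + c) = 100 · (1 + 0.177215) = 100 · 1.177215 = 117.721519.
(Note m_2 − m_1² simplifies to c · σ⁴ = 0.177215 · 100.)

Var(X) = m_2 − m_1² = 117.721519 − 100 = 17.721519.


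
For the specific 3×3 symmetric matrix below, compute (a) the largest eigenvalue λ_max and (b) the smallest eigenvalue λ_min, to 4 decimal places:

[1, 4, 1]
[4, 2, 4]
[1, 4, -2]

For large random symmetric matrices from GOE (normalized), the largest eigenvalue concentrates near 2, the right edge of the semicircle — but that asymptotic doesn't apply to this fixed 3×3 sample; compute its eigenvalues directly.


Since M is real symmetric, all three eigenvalues are real; they are the roots of det(λI − M) = λ³ − (tr M) λ² + s λ − det M, where s is the sum of the principal 2×2 minors.
tr M = 1 + 2 + (-2) = 1.
s = (1·2 − 4²) + (1·(-2) − 1²) + (2·(-2) − 4²) = -14 + (-3) + (-20) = -37.
det M (expand along row 1) = 1·(-20) − 4·(-12) + 1·14 = 42.
Characteristic polynomial: λ³ − λ² − 37λ − 42 = 0.
Substitute λ = y + (tr M)/3 = y + 0.333333 to remove the quadratic term: y³ + p·y + q = 0 with p = s − (tr M)²/3 = -37.333333 and q = −2(tr M)³/27 + (tr M)·s/3 − det M = -54.407407.
Three real roots ⇒ use the trigonometric (Viète) form: r = 2√(−p/3) = 7.055337, φ = arccos(3q/(p·r)) = arccos(0.619676) = 0.902466 rad.
y_k = r·cos(φ/3 − 2πk/3) for k = 0, 1, 2 gives y = 6.738504, -1.558796, -5.179709.
λ_k = y_k + 0.333333 gives λ = 7.0718, -1.2255, -4.8464 (check: the sum is 1.0000 = tr M).

Hence λ_max = 7.0718 and λ_min = -4.8464.


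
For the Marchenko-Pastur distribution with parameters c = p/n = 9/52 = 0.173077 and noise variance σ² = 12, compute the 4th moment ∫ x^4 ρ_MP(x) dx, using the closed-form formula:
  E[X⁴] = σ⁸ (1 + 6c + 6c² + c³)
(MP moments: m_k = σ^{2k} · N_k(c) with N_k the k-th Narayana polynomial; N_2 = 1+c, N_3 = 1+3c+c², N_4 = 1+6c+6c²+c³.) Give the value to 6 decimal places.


E[X⁴] = σ⁸ (1 + 6c + 6c² + c³) (fourth MP moment). With σ² = 12 (so σ⁸ = 20736) and c = 9/52 = 0.173077: E[X⁴] = 20736 · (1 + 6·0.173077 + 6·(0.173077)² + (0.173077)³) = 20736 · 2.223380.

So E[X^4] = 46104.005462.


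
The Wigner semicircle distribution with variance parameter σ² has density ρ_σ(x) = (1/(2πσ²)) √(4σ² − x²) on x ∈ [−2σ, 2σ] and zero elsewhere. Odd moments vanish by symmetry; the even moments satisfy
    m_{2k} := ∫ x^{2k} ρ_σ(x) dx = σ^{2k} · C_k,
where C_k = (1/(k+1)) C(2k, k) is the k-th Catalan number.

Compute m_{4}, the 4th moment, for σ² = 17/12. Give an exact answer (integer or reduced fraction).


By the scaled semicircle moment identity, m_{2k} = σ^{2k} · C_k with k = 2.
C_2 = (1/(k+1)) · C(2k, k) = (1/3) · C(4, 2) = (1/3) · 6 = 2.
σ^{2k} = (σ²)^k = (17/12)^2 = 289/144.

Therefore m_{4} = σ^{4} · C_2 = (289/144) · 2 = 289/72.


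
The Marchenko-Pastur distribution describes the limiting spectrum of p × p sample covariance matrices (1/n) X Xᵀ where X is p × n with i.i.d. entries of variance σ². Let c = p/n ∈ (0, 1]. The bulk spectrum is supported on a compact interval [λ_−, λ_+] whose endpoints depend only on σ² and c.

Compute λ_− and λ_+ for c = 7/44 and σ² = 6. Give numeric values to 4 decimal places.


c = 7/44 = 0.159091; √c = 0.398862.
λ_− = σ² (1 − √c)² = 6 · (1 − 0.398862)² = 6 · (0.601138)² = 2.168201.
λ_+ = σ² (1 + √c)² = 6 · (1 + 0.398862)² = 6 · (1.398862)² = 11.740890.

Rounded to 4 decimal places: λ_− ≈ 2.1682, λ_+ ≈ 11.7409.


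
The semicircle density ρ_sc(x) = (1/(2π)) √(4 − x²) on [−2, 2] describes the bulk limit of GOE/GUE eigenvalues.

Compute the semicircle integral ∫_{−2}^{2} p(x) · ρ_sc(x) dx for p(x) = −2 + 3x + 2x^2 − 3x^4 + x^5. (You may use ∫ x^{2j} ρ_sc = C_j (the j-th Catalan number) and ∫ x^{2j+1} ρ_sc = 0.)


Write p(x) = Σ a_i x^i, split into monomials and integrate each against ρ_sc separately.
Using ∫ x^{2j} ρ_sc = C_j = (1/(j+1)) C(2j, j) (Catalan numbers) and ∫ x^{2j+1} ρ_sc = 0 (odd monomials vanish by symmetry):
  i = 0 (even): a_0 · C_{0} = -2 · 1 = -2
  i = 1 (odd): ∫ x^1 ρ_sc = 0 (vanishes)
  i = 2 (even): a_2 · C_{1} = 2 · 1 = 2
  i = 4 (even): a_4 · C_{2} = -3 · 2 = -6
  i = 5 (odd): ∫ x^5 ρ_sc = 0 (vanishes)

Summing the contributions: ∫_{−2}^{2} p(x) ρ_sc(x) dx = (-2) + 2 + (-6) = -6.


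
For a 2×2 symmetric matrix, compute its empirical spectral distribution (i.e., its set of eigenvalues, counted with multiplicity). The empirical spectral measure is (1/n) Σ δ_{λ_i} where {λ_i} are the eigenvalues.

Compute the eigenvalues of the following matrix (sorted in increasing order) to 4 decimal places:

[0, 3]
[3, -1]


Since M is real symmetric, both eigenvalues are real; they are the roots of det(λI − M) = λ² − (tr M) λ + det M.
tr M = 0 + (-1) = -1.
det M = 0·(-1) − 3² = 0 − 9 = -9.
Characteristic polynomial: λ² + λ − 9 = 0.
Discriminant Δ = (tr M)² − 4·det M = 1 − (-36) = 37; √Δ = 6.082763.
λ = (tr M ± √Δ)/2 = (-1 ± 6.082763)/2, giving (tr M − √Δ)/2 = -3.5414 and (tr M + √Δ)/2 = 2.5414.

Eigenvalues sorted in increasing order: [-3.5414, 2.5414].


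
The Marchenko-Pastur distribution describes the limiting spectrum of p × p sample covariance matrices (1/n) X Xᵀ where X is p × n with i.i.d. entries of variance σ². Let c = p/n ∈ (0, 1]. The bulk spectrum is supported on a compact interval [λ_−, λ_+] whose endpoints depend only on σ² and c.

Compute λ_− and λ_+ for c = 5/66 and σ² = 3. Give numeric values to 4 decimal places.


c = 5/66 = 0.075758; √c = 0.275241.
λ_− = σ² (1 − √c)² = 3 · (1 − 0.275241)² = 3 · (0.724759)² = 1.575827.
λ_+ = σ² (1 + √c)² = 3 · (1 + 0.275241)² = 3 · (1.275241)² = 4.878718.

Rounded to 4 decimal places: λ_− ≈ 1.5758, λ_+ ≈ 4.8787.


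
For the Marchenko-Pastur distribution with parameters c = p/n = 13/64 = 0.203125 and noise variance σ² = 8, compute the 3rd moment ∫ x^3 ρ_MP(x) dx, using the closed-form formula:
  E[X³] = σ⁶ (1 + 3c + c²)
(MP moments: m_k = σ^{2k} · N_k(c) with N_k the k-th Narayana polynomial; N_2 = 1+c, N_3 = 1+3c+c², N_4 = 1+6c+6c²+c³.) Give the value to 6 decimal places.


E[X³] = σ⁶ (1 + 3c + c²) (third MP moment). With σ² = 8 (so σ⁶ = 512) and c = 13/64 = 0.203125: E[X³] = 512 · (1 + 3·0.203125 + (0.203125)²) = 512 · 1.650635.

So E[X^3] = 845.125000.


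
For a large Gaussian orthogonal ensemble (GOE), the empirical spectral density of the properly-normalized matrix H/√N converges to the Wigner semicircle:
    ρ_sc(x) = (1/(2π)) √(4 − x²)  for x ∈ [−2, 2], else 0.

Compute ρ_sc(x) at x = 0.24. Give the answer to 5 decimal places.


ρ_sc(x) = (1/(2π)) √(4 − x²). With x = 0.24:
  4 − x² = 4 − (0.24)² = 4 − 0.057600 = 3.942400.
  √(4 − x²) = 1.985548.
  1/(2π) = 0.159155.
  ρ_sc(0.24) = 0.159155 · 1.985548 = 0.316010.

Rounded to 5 decimal places: ρ_sc(0.24) ≈ 0.31601.


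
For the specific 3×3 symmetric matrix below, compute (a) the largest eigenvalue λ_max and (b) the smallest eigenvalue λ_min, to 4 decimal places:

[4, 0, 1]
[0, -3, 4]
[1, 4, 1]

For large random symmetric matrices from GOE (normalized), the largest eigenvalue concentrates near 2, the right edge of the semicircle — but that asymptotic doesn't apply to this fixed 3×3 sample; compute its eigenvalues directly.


Since M is real symmetric, all three eigenvalues are real; they are the roots of det(λI − M) = λ³ − (tr M) λ² + s λ − det M, where s is the sum of the principal 2×2 minors.
tr M = 4 + (-3) + 1 = 2.
s = (4·(-3) − 0²) + (4·1 − 1²) + ((-3)·1 − 4²) = -12 + 3 + (-19) = -28.
det M (expand along row 1) = 4·(-19) − 0·(-4) + 1·3 = -73.
Characteristic polynomial: λ³ − 2λ² − 28λ + 73 = 0.
Substitute λ = y + (tr M)/3 = y + 0.666667 to remove the quadratic term: y³ + p·y + q = 0 with p = s − (tr M)²/3 = -29.333333 and q = −2(tr M)³/27 + (tr M)·s/3 − det M = 53.740741.
Three real roots ⇒ use the trigonometric (Viète) form: r = 2√(−p/3) = 6.253888, φ = arccos(3q/(p·r)) = arccos(-0.878847) = 2.644237 rad.
y_k = r·cos(φ/3 − 2πk/3) for k = 0, 1, 2 gives y = 3.977860, 2.190281, -6.168141.
λ_k = y_k + 0.666667 gives λ = 4.6445, 2.8569, -5.5015 (check: the sum is 2.0000 = tr M).

Hence λ_max = 4.6445 and λ_min = -5.5015.


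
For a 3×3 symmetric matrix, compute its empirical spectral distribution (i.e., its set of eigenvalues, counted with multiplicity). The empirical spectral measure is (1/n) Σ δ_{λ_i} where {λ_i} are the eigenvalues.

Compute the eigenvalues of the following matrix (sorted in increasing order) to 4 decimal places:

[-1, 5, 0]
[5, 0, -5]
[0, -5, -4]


Since M is real symmetric, all three eigenvalues are real; they are the roots of det(λI − M) = λ³ − (tr M) λ² + s λ − det M, where s is the sum of the principal 2×2 minors.
tr M = -1 + 0 + (-4) = -5.
s = ((-1)·0 − 5²) + ((-1)·(-4) − 0²) + (0·(-4) − (-5)²) = -25 + 4 + (-25) = -46.
det M (expand along row 1) = (-1)·(-25) − 5·(-20) + 0·(-25) = 125.
Characteristic polynomial: λ³ + 5λ² − 46λ − 125 = 0.
Substitute λ = y + (tr M)/3 = y − 1.666667 to remove the quadratic term: y³ + p·y + q = 0 with p = s − (tr M)²/3 = -54.333333 and q = −2(tr M)³/27 + (tr M)·s/3 − det M = -39.074074.
Three real roots ⇒ use the trigonometric (Viète) form: r = 2√(−p/3) = 8.511430, φ = arccos(3q/(p·r)) = arccos(0.253478) = 1.314522 rad.
y_k = r·cos(φ/3 − 2πk/3) for k = 0, 1, 2 gives y = 7.707338, -0.726203, -6.981134.
λ_k = y_k − 1.666667 gives λ = 6.0407, -2.3929, -8.6478 (check: the sum is -5.0000 = tr M).

Eigenvalues sorted in increasing order: [-8.6478, -2.3929, 6.0407].


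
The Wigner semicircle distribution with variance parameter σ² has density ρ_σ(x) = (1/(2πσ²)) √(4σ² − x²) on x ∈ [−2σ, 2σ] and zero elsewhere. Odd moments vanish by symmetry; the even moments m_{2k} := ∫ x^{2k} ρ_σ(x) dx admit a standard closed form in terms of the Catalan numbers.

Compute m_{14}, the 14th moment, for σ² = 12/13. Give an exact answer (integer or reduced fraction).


By the scaled semicircle moment identity, m_{2k} = σ^{2k} · C_k with k = 7.
C_7 = (1/(k+1)) · C(2k, k) = (1/8) · C(14, 7) = (1/8) · 3432 = 429.
σ^{2k} = (σ²)^k = (12/13)^7 = 35831808/62748517.

Therefore m_{14} = σ^{14} · C_7 = (35831808/62748517) · 429 = 1182449664/4826809.


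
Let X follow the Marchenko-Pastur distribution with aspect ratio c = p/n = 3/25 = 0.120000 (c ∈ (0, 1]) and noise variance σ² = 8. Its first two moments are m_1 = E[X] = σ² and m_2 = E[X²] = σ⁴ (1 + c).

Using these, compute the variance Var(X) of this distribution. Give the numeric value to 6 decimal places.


m_1 = E[X] = σ² = 8, so m_1² = 64.
m_2 = E[X²] = σ⁴ (1 + c) = 64 · (1 + 0.120000) = 64 · 1.120000 = 71.680000.
(Note m_2 − m_1² simplifies to c · σ⁴ = 0.120000 · 64.)

Var(X) = m_2 − m_1² = 71.680000 − 64 = 7.680000.


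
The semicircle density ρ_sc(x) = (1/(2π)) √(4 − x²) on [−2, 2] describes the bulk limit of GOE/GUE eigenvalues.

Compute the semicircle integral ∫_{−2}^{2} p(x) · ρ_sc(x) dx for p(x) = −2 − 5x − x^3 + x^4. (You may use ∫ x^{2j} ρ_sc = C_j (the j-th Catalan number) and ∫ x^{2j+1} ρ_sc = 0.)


Write p(x) = Σ a_i x^i, split into monomials and integrate each against ρ_sc separately.
Using ∫ x^{2j} ρ_sc = C_j = (1/(j+1)) C(2j, j) (Catalan numbers) and ∫ x^{2j+1} ρ_sc = 0 (odd monomials vanish by symmetry):
  i = 0 (even): a_0 · C_{0} = -2 · 1 = -2
  i = 1 (odd): ∫ x^1 ρ_sc = 0 (vanishes)
  i = 3 (odd): ∫ x^3 ρ_sc = 0 (vanishes)
  i = 4 (even): a_4 · C_{2} = 1 · 2 = 2

Summing the contributions: ∫_{−2}^{2} p(x) ρ_sc(x) dx = (-2) + 2 = 0.


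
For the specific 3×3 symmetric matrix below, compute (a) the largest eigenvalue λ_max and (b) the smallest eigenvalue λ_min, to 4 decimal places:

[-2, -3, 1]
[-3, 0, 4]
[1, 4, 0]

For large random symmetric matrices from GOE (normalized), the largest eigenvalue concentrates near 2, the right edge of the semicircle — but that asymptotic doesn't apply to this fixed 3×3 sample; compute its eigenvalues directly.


Since M is real symmetric, all three eigenvalues are real; they are the roots of det(λI − M) = λ³ − (tr M) λ² + s λ − det M, where s is the sum of the principal 2×2 minors.
tr M = -2 + 0 + 0 = -2.
s = ((-2)·0 − (-3)²) + ((-2)·0 − 1²) + (0·0 − 4²) = -9 + (-1) + (-16) = -26.
det M (expand along row 1) = (-2)·(-16) − (-3)·(-4) + 1·(-12) = 8.
Characteristic polynomial: λ³ + 2λ² − 26λ − 8 = 0.
Substitute λ = y + (tr M)/3 = y − 0.666667 to remove the quadratic term: y³ + p·y + q = 0 with p = s − (tr M)²/3 = -27.333333 and q = −2(tr M)³/27 + (tr M)·s/3 − det M = 9.925926.
Three real roots ⇒ use the trigonometric (Viète) form: r = 2√(−p/3) = 6.036923, φ = arccos(3q/(p·r)) = arccos(-0.180461) = 1.752252 rad.
y_k = r·cos(φ/3 − 2πk/3) for k = 0, 1, 2 gives y = 5.036108, 0.364922, -5.401029.
λ_k = y_k − 0.666667 gives λ = 4.3694, -0.3017, -6.0677 (check: the sum is -2.0000 = tr M).

Hence λ_max = 4.3694 and λ_min = -6.0677.


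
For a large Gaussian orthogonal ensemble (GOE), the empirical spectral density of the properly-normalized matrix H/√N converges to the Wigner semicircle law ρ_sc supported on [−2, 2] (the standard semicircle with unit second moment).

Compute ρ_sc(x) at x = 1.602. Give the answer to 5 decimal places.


ρ_sc(x) = (1/(2π)) √(4 − x²). With x = 1.602:
  4 − x² = 4 − (1.602)² = 4 − 2.566404 = 1.433596.
  √(4 − x²) = 1.197329.
  1/(2π) = 0.159155.
  ρ_sc(1.602) = 0.159155 · 1.197329 = 0.190561.

Rounded to 5 decimal places: ρ_sc(1.602) ≈ 0.19056.


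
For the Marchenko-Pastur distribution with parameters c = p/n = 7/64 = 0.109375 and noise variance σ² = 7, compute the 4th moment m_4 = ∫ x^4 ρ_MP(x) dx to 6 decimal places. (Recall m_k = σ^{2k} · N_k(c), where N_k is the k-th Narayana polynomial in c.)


E[X⁴] = σ⁸ (1 + 6c + 6c² + c³) (fourth MP moment). With σ² = 7 (so σ⁸ = 2401) and c = 7/64 = 0.109375: E[X⁴] = 2401 · (1 + 6·0.109375 + 6·(0.109375)² + (0.109375)³) = 2401 · 1.729336.

So E[X^4] = 4152.135220.


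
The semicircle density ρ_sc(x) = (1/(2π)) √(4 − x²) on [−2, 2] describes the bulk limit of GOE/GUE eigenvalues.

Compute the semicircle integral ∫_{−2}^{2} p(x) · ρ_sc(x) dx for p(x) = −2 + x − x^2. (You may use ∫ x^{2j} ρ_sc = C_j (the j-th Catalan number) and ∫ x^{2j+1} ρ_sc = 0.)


Write p(x) = Σ a_i x^i, split into monomials and integrate each against ρ_sc separately.
Using ∫ x^{2j} ρ_sc = C_j = (1/(j+1)) C(2j, j) (Catalan numbers) and ∫ x^{2j+1} ρ_sc = 0 (odd monomials vanish by symmetry):
  i = 0 (even): a_0 · C_{0} = -2 · 1 = -2
  i = 1 (odd): ∫ x^1 ρ_sc = 0 (vanishes)
  i = 2 (even): a_2 · C_{1} = -1 · 1 = -1

Summing the contributions: ∫_{−2}^{2} p(x) ρ_sc(x) dx = (-2) + (-1) = -3.


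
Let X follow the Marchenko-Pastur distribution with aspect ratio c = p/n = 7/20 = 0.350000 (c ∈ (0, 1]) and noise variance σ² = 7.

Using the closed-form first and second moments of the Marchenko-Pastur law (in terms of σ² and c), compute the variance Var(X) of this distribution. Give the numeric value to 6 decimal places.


Recall the MP moments m_1 = E[X] = σ² and m_2 = E[X²] = σ⁴ (1 + c).
m_1 = E[X] = σ² = 7, so m_1² = 49.
m_2 = E[X²] = σ⁴ (1 + c) = 49 · (1 + 0.350000) = 49 · 1.350000 = 66.150000.
(Note m_2 − m_1² simplifies to c · σ⁴ = 0.350000 · 49.)

Var(X) = m_2 − m_1² = 66.150000 − 49 = 17.150000.


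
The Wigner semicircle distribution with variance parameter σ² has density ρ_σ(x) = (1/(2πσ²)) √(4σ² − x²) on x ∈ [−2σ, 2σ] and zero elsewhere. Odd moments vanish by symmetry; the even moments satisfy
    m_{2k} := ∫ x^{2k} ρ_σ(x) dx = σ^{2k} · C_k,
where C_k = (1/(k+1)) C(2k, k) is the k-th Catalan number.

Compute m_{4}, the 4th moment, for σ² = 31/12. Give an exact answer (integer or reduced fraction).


By the scaled semicircle moment identity, m_{2k} = σ^{2k} · C_k with k = 2.
C_2 = (1/(k+1)) · C(2k, k) = (1/3) · C(4, 2) = (1/3) · 6 = 2.
σ^{2k} = (σ²)^k = (31/12)^2 = 961/144.

Therefore m_{4} = σ^{4} · C_2 = (961/144) · 2 = 961/72.


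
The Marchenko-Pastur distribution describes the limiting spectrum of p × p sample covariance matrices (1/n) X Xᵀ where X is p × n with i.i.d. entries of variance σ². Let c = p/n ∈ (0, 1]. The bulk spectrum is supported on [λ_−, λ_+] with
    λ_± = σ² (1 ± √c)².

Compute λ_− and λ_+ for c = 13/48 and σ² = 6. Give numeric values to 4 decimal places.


c = 13/48 = 0.270833; √c = 0.520416.
λ_− = σ² (1 − √c)² = 6 · (1 − 0.520416)² = 6 · (0.479584)² = 1.380002.
λ_+ = σ² (1 + √c)² = 6 · (1 + 0.520416)² = 6 · (1.520416)² = 13.869998.

Rounded to 4 decimal places: λ_− ≈ 1.3800, λ_+ ≈ 13.8700.


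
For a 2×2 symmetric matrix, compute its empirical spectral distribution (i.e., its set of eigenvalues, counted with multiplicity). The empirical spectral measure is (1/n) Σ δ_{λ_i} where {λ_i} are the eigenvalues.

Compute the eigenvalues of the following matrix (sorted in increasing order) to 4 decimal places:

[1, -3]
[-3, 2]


Since M is real symmetric, both eigenvalues are real; they are the roots of det(λI − M) = λ² − (tr M) λ + det M.
tr M = 1 + 2 = 3.
det M = 1·2 − (-3)² = 2 − 9 = -7.
Characteristic polynomial: λ² − 3λ − 7 = 0.
Discriminant Δ = (tr M)² − 4·det M = 9 − (-28) = 37; √Δ = 6.082763.
λ = (tr M ± √Δ)/2 = (3 ± 6.082763)/2, giving (tr M − √Δ)/2 = -1.5414 and (tr M + √Δ)/2 = 4.5414.

Eigenvalues sorted in increasing order: [-1.5414, 4.5414].


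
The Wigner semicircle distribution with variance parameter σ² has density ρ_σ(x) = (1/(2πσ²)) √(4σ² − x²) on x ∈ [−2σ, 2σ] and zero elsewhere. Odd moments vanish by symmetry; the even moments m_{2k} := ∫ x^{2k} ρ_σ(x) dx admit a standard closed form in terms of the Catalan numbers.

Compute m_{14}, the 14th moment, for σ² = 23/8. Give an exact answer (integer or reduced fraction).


By the scaled semicircle moment identity, m_{2k} = σ^{2k} · C_k with k = 7.
C_7 = (1/(k+1)) · C(2k, k) = (1/8) · C(14, 7) = (1/8) · 3432 = 429.
σ^{2k} = (σ²)^k = (23/8)^7 = 3404825447/2097152.

Therefore m_{14} = σ^{14} · C_7 = (3404825447/2097152) · 429 = 1460670116763/2097152.


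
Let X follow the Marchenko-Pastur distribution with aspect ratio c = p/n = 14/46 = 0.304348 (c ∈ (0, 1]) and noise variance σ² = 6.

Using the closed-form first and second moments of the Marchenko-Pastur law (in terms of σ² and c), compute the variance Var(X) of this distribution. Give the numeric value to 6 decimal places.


Recall the MP moments m_1 = E[X] = σ² and m_2 = E[X²] = σ⁴ (1 + c).
m_1 = E[X] = σ² = 6, so m_1² = 36.
m_2 = E[X²] = σ⁴ (1 + c) = 36 · (1 + 0.304348) = 36 · 1.304348 = 46.956522.
(Note m_2 − m_1² simplifies to c · σ⁴ = 0.304348 · 36.)

Var(X) = m_2 − m_1² = 46.956522 − 36 = 10.956522.


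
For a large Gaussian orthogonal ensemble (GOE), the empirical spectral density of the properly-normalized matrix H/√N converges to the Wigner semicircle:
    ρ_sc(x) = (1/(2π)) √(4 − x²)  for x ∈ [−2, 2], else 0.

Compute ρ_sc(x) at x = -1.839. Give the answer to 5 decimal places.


ρ_sc(x) = (1/(2π)) √(4 − x²). With x = -1.839:
  4 − x² = 4 − (-1.839)² = 4 − 3.381921 = 0.618079.
  √(4 − x²) = 0.786180.
  1/(2π) = 0.159155.
  ρ_sc(-1.839) = 0.159155 · 0.786180 = 0.125124.

Rounded to 5 decimal places: ρ_sc(-1.839) ≈ 0.12512.


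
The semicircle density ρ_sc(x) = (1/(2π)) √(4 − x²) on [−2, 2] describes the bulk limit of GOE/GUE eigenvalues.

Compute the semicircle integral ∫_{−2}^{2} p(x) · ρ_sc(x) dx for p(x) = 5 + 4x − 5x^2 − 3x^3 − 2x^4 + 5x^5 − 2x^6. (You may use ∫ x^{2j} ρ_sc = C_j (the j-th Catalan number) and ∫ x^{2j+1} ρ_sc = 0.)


Write p(x) = Σ a_i x^i, split into monomials and integrate each against ρ_sc separately.
Using ∫ x^{2j} ρ_sc = C_j = (1/(j+1)) C(2j, j) (Catalan numbers) and ∫ x^{2j+1} ρ_sc = 0 (odd monomials vanish by symmetry):
  i = 0 (even): a_0 · C_{0} = 5 · 1 = 5
  i = 1 (odd): ∫ x^1 ρ_sc = 0 (vanishes)
  i = 2 (even): a_2 · C_{1} = -5 · 1 = -5
  i = 3 (odd): ∫ x^3 ρ_sc = 0 (vanishes)
  i = 4 (even): a_4 · C_{2} = -2 · 2 = -4
  i = 5 (odd): ∫ x^5 ρ_sc = 0 (vanishes)
  i = 6 (even): a_6 · C_{3} = -2 · 5 = -10

Summing the contributions: ∫_{−2}^{2} p(x) ρ_sc(x) dx = 5 + (-5) + (-4) + (-10) = -14.


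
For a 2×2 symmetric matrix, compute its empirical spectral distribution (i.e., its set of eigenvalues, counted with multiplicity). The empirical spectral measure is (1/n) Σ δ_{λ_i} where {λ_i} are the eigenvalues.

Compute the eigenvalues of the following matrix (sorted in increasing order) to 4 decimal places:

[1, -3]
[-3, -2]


Since M is real symmetric, both eigenvalues are real; they are the roots of det(λI − M) = λ² − (tr M) λ + det M.
tr M = 1 + (-2) = -1.
det M = 1·(-2) − (-3)² = -2 − 9 = -11.
Characteristic polynomial: λ² + λ − 11 = 0.
Discriminant Δ = (tr M)² − 4·det M = 1 − (-44) = 45; √Δ = 6.708204.
λ = (tr M ± √Δ)/2 = (-1 ± 6.708204)/2, giving (tr M − √Δ)/2 = -3.8541 and (tr M + √Δ)/2 = 2.8541.

Eigenvalues sorted in increasing order: [-3.8541, 2.8541].


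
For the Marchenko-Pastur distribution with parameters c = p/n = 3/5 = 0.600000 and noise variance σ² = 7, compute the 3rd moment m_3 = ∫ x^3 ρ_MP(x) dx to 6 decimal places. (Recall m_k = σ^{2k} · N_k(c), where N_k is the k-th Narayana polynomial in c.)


E[X³] = σ⁶ (1 + 3c + c²) (third MP moment). With σ² = 7 (so σ⁶ = 343) and c = 3/5 = 0.600000: E[X³] = 343 · (1 + 3·0.600000 + (0.600000)²) = 343 · 3.160000.

So E[X^3] = 1083.880000.


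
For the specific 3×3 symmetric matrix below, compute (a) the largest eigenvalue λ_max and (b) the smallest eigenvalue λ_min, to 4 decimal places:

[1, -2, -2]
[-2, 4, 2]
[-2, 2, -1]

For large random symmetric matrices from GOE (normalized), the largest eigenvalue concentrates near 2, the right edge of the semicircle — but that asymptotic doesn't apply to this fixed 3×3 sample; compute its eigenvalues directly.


Since M is real symmetric, all three eigenvalues are real; they are the roots of det(λI − M) = λ³ − (tr M) λ² + s λ − det M, where s is the sum of the principal 2×2 minors.
tr M = 1 + 4 + (-1) = 4.
s = (1·4 − (-2)²) + (1·(-1) − (-2)²) + (4·(-1) − 2²) = 0 + (-5) + (-8) = -13.
det M (expand along row 1) = 1·(-8) − (-2)·6 + (-2)·4 = -4.
Characteristic polynomial: λ³ − 4λ² − 13λ + 4 = 0.
Substitute λ = y + (tr M)/3 = y + 1.333333 to remove the quadratic term: y³ + p·y + q = 0 with p = s − (tr M)²/3 = -18.333333 and q = −2(tr M)³/27 + (tr M)·s/3 − det M = -18.074074.
Three real roots ⇒ use the trigonometric (Viète) form: r = 2√(−p/3) = 4.944132, φ = arccos(3q/(p·r)) = arccos(0.598199) = 0.929544 rad.
y_k = r·cos(φ/3 − 2πk/3) for k = 0, 1, 2 gives y = 4.708692, -1.048782, -3.659910.
λ_k = y_k + 1.333333 gives λ = 6.0420, 0.2846, -2.3266 (check: the sum is 4.0000 = tr M).

Hence λ_max = 6.0420 and λ_min = -2.3266.


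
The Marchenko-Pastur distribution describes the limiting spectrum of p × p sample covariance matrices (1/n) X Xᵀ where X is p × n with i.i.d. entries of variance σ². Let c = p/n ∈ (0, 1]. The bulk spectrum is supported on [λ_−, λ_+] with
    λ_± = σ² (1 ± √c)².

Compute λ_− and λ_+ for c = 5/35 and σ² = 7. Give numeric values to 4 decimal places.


c = 5/35 = 0.142857; √c = 0.377964.
λ_− = σ² (1 − √c)² = 7 · (1 − 0.377964)² = 7 · (0.622036)² = 2.708497.
λ_+ = σ² (1 + √c)² = 7 · (1 + 0.377964)² = 7 · (1.377964)² = 13.291503.

Rounded to 4 decimal places: λ_− ≈ 2.7085, λ_+ ≈ 13.2915.


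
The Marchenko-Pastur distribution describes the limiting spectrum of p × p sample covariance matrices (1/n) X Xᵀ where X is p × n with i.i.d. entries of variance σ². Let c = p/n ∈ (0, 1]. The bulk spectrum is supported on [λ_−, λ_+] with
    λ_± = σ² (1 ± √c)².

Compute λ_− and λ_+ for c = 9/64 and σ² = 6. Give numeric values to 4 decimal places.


c = 9/64 = 0.140625; √c = 0.375000.
λ_− = σ² (1 − √c)² = 6 · (1 − 0.375000)² = 6 · (0.625000)² = 2.343750.
λ_+ = σ² (1 + √c)² = 6 · (1 + 0.375000)² = 6 · (1.375000)² = 11.343750.

Rounded to 4 decimal places: λ_− ≈ 2.3438, λ_+ ≈ 11.3438.


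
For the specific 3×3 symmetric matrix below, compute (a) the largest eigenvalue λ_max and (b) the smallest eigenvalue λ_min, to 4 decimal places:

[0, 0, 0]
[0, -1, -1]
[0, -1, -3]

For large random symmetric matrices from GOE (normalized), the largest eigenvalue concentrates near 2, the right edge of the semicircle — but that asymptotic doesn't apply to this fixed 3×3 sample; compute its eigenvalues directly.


Since M is real symmetric, all three eigenvalues are real; they are the roots of det(λI − M) = λ³ − (tr M) λ² + s λ − det M, where s is the sum of the principal 2×2 minors.
tr M = 0 + (-1) + (-3) = -4.
s = (0·(-1) − 0²) + (0·(-3) − 0²) + ((-1)·(-3) − (-1)²) = 0 + 0 + 2 = 2.
det M (expand along row 1) = 0·2 − 0·0 + 0·0 = 0.
Characteristic polynomial: λ³ + 4λ² + 2λ = 0.
Substitute λ = y + (tr M)/3 = y − 1.333333 to remove the quadratic term: y³ + p·y + q = 0 with p = s − (tr M)²/3 = -3.333333 and q = −2(tr M)³/27 + (tr M)·s/3 − det M = 2.074074.
Three real roots ⇒ use the trigonometric (Viète) form: r = 2√(−p/3) = 2.108185, φ = arccos(3q/(p·r)) = arccos(-0.885438) = 2.658231 rad.
y_k = r·cos(φ/3 − 2πk/3) for k = 0, 1, 2 gives y = 1.333333, 0.747547, -2.080880.
λ_k = y_k − 1.333333 gives λ = 0.0000, -0.5858, -3.4142 (check: the sum is -4.0000 = tr M).

Hence λ_max = 0.0000 and λ_min = -3.4142.


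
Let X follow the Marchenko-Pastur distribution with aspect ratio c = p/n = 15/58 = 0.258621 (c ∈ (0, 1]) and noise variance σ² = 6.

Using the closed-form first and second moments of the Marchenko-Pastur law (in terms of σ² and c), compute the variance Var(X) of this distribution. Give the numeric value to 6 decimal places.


Recall the MP moments m_1 = E[X] = σ² and m_2 = E[X²] = σ⁴ (1 + c).
m_1 = E[X] = σ² = 6, so m_1² = 36.
m_2 = E[X²] = σ⁴ (1 + c) = 36 · (1 + 0.258621) = 36 · 1.258621 = 45.310345.
(Note m_2 − m_1² simplifies to c · σ⁴ = 0.258621 · 36.)

Var(X) = m_2 − m_1² = 45.310345 − 36 = 9.310345.


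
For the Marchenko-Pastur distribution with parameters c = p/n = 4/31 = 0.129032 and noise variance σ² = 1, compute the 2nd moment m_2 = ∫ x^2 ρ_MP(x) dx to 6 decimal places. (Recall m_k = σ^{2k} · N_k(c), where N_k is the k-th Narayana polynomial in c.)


E[X²] = σ⁴ (1 + c) (second MP moment). With σ² = 1 (so σ⁴ = 1) and c = 4/31 = 0.129032: E[X²] = 1 · (1 + 0.129032) = 1 · 1.129032.

So E[X^2] = 1.129032.


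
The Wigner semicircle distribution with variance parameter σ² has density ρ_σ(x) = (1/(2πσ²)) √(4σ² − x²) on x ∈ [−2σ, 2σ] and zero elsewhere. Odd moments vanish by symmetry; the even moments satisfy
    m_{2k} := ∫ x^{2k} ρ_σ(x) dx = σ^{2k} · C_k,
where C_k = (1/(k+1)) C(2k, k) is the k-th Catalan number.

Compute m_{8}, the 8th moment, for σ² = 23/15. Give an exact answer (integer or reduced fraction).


By the scaled semicircle moment identity, m_{2k} = σ^{2k} · C_k with k = 4.
C_4 = (1/(k+1)) · C(2k, k) = (1/5) · C(8, 4) = (1/5) · 70 = 14.
σ^{2k} = (σ²)^k = (23/15)^4 = 279841/50625.

Therefore m_{8} = σ^{8} · C_4 = (279841/50625) · 14 = 3917774/50625.


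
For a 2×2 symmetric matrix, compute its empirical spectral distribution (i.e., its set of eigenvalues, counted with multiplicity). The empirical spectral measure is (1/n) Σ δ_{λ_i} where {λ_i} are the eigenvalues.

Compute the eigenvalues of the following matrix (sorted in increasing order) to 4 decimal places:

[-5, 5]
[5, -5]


Since M is real symmetric, both eigenvalues are real; they are the roots of det(λI − M) = λ² − (tr M) λ + det M.
tr M = -5 + (-5) = -10.
det M = (-5)·(-5) − 5² = 25 − 25 = 0.
Characteristic polynomial: λ² + 10λ = 0.
Discriminant Δ = (tr M)² − 4·det M = 100 − 0 = 100; √Δ = 10.000000.
λ = (tr M ± √Δ)/2 = (-10 ± 10.000000)/2, giving (tr M − √Δ)/2 = -10.0000 and (tr M + √Δ)/2 = 0.0000.

Eigenvalues sorted in increasing order: [-10.0000, 0.0000].


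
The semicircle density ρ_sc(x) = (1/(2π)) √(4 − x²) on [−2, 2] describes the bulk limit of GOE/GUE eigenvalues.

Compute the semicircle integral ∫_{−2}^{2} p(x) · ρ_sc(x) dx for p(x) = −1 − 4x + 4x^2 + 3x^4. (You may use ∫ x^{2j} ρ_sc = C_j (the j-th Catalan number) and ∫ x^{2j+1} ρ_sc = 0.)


Write p(x) = Σ a_i x^i, split into monomials and integrate each against ρ_sc separately.
Using ∫ x^{2j} ρ_sc = C_j = (1/(j+1)) C(2j, j) (Catalan numbers) and ∫ x^{2j+1} ρ_sc = 0 (odd monomials vanish by symmetry):
  i = 0 (even): a_0 · C_{0} = -1 · 1 = -1
  i = 1 (odd): ∫ x^1 ρ_sc = 0 (vanishes)
  i = 2 (even): a_2 · C_{1} = 4 · 1 = 4
  i = 4 (even): a_4 · C_{2} = 3 · 2 = 6

Summing the contributions: ∫_{−2}^{2} p(x) ρ_sc(x) dx = (-1) + 4 + 6 = 9.


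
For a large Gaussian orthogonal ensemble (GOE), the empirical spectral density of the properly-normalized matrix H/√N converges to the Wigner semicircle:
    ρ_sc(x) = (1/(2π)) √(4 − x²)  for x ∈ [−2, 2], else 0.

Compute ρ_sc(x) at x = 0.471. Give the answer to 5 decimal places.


ρ_sc(x) = (1/(2π)) √(4 − x²). With x = 0.471:
  4 − x² = 4 − (0.471)² = 4 − 0.221841 = 3.778159.
  √(4 − x²) = 1.943749.
  1/(2π) = 0.159155.
  ρ_sc(0.471) = 0.159155 · 1.943749 = 0.309357.

Rounded to 5 decimal places: ρ_sc(0.471) ≈ 0.30936.


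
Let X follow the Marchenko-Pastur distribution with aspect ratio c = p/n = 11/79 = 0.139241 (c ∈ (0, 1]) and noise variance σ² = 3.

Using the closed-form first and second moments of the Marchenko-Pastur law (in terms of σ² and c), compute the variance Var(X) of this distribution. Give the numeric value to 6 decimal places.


Recall the MP moments m_1 = E[X] = σ² and m_2 = E[X²] = σ⁴ (1 + c).
m_1 = E[X] = σ² = 3, so m_1² = 9.
m_2 = E[X²] = σ⁴ (1 + c) = 9 · (1 + 0.139241) = 9 · 1.139241 = 10.253165.
(Note m_2 − m_1² simplifies to c · σ⁴ = 0.139241 · 9.)

Var(X) = m_2 − m_1² = 10.253165 − 9 = 1.253165.


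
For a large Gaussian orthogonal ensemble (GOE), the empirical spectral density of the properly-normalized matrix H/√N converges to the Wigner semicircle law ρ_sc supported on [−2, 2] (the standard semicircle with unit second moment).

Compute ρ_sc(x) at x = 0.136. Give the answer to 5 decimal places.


ρ_sc(x) = (1/(2π)) √(4 − x²). With x = 0.136:
  4 − x² = 4 − (0.136)² = 4 − 0.018496 = 3.981504.
  √(4 − x²) = 1.995371.
  1/(2π) = 0.159155.
  ρ_sc(0.136) = 0.159155 · 1.995371 = 0.317573.

Rounded to 5 decimal places: ρ_sc(0.136) ≈ 0.31757.


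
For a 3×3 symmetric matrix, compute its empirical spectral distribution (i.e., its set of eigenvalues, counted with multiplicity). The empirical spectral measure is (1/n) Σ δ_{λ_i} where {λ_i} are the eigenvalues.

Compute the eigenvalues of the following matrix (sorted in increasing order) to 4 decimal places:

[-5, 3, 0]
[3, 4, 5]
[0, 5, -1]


Since M is real symmetric, all three eigenvalues are real; they are the roots of det(λI − M) = λ³ − (tr M) λ² + s λ − det M, where s is the sum of the principal 2×2 minors.
tr M = -5 + 4 + (-1) = -2.
s = ((-5)·4 − 3²) + ((-5)·(-1) − 0²) + (4·(-1) − 5²) = -29 + 5 + (-29) = -53.
det M (expand along row 1) = (-5)·(-29) − 3·(-3) + 0·15 = 154.
Characteristic polynomial: λ³ + 2λ² − 53λ − 154 = 0.
Substitute λ = y + (tr M)/3 = y − 0.666667 to remove the quadratic term: y³ + p·y + q = 0 with p = s − (tr M)²/3 = -54.333333 and q = −2(tr M)³/27 + (tr M)·s/3 − det M = -118.074074.
Three real roots ⇒ use the trigonometric (Viète) form: r = 2√(−p/3) = 8.511430, φ = arccos(3q/(p·r)) = arccos(0.765961) = 0.698261 rad.
y_k = r·cos(φ/3 − 2πk/3) for k = 0, 1, 2 gives y = 8.281919, -2.440755, -5.841164.
λ_k = y_k − 0.666667 gives λ = 7.6153, -3.1074, -6.5078 (check: the sum is -2.0000 = tr M).

Eigenvalues sorted in increasing order: [-6.5078, -3.1074, 7.6153].
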